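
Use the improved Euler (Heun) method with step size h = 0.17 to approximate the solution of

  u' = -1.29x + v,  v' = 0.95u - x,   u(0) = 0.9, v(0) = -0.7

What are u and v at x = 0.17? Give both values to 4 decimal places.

Heun on (u,v): k1 = f(x_n, state_n); k2 = f(x_n + h, state_n + h·k1); state_{n+1} = state_n + (h/2)·(k1 + k2).
0.000000: (0.900000, -0.700000)
  k1 = (-0.700000, 0.855000)
  predictor → (0.781000, -0.554650)
  k2 = (-0.773950, 0.571950)
  → (0.774714, -0.578709)
(u(0.17), v(0.17)) ≈ (0.7747, -0.5787)

0.7747, -0.5787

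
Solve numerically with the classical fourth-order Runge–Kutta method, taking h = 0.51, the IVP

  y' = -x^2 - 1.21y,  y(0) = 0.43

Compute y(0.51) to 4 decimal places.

0.1938

RK4: k1 = f(x_n, y_n); k2 = f(x_n + h/2, y_n + (h/2)·k1); k3 = f(x_n + h/2, y_n + (h/2)·k2); k4 = f(x_n + h, y_n + h·k3); y_{n+1} = y_n + (h/6)·(k1 + 2k2 + 2k3 + k4).
x=0.000000, y=0.430000:
  k1 = f(0.000000, 0.430000) = -0.520300
  k2 = f(0.255000, 0.297323) = -0.424786
  k3 = f(0.255000, 0.321679) = -0.454257
  k4 = f(0.510000, 0.198329) = -0.500078
  y ← 0.430000 + (0.51/6)·(k1 + 2k2 + 2k3 + k4) = 0.193830
y(0.51) ≈ 0.1938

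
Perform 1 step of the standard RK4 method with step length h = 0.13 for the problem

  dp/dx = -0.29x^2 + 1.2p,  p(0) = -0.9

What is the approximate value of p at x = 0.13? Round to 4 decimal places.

-1.0522

RK4: k1 = f(x_n, p_n); k2 = f(x_n + h/2, p_n + (h/2)·k1); k3 = f(x_n + h/2, p_n + (h/2)·k2); k4 = f(x_n + h, p_n + h·k3); p_{n+1} = p_n + (h/6)·(k1 + 2k2 + 2k3 + k4).
x=0.000000, p=-0.900000:
  k1 = f(0.000000, -0.900000) = -1.080000
  k2 = f(0.065000, -0.970200) = -1.165465
  k3 = f(0.065000, -0.975755) = -1.172132
  k4 = f(0.130000, -1.052377) = -1.267754
  p ← -0.900000 + (0.13/6)·(k1 + 2k2 + 2k3 + k4) = -1.052164
p(0.13) ≈ -1.0522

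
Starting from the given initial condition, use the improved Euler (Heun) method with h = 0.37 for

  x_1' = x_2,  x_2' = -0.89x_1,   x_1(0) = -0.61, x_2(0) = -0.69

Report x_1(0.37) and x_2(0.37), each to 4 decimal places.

Heun on (x_1,x_2): k1 = f(x_n, state_n); k2 = f(x_n + h, state_n + h·k1); state_{n+1} = state_n + (h/2)·(k1 + k2).
0.000000: (-0.610000, -0.690000)
  k1 = (-0.690000, 0.542900)
  predictor → (-0.865300, -0.489127)
  k2 = (-0.489127, 0.770117)
  → (-0.828138, -0.447092)
(x_1(0.37), x_2(0.37)) ≈ (-0.8281, -0.4471)

-0.8281, -0.4471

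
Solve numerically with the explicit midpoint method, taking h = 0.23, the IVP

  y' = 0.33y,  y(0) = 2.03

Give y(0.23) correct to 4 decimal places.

Midpoint: k1 = f(s_n, y_n); k2 = f(s_n + h/2, y_n + (h/2)·k1); y_{n+1} = y_n + h·k2.
s=0.000000, y=2.030000:
  k1 = f(0.000000, 2.030000) = 0.669900
  k2 = f(0.115000, 2.107038) = 0.695323
  y ← 2.030000 + 0.23·0.695323 = 2.189924
y(0.23) ≈ 2.1899

2.1899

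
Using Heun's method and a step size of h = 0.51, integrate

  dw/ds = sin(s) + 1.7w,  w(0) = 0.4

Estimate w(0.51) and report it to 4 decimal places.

1.0216

Heun: k1 = f(s_n, w_n); k2 = f(s_n + h, w_n + h·k1); w_{n+1} = w_n + (h/2)·(k1 + k2).
s=0.000000, w=0.400000:
  k1 = f(0.000000, 0.400000) = 0.680000
  k2 = f(0.510000, 0.746800) = 1.757737
  w ← 0.400000 + (0.51/2)·(0.680000 + 1.757737) = 1.021623
w(0.51) ≈ 1.0216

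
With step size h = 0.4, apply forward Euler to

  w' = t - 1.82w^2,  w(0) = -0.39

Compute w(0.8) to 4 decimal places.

Euler: w_{n+1} = w_n + h·f(t_n, w_n).
t=0.000000, w=-0.390000: f=-0.276822 → w ← -0.390000 + 0.4·(-0.276822) = -0.500729
t=0.400000, w=-0.500729: f=-0.056327 → w ← -0.500729 + 0.4·(-0.056327) = -0.523260
w(0.8) ≈ -0.5233

-0.5233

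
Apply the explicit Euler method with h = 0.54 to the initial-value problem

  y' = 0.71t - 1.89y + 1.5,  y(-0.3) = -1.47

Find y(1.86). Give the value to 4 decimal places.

Euler: y_{n+1} = y_n + h·f(t_n, y_n).
t=-0.300000, y=-1.470000: f=4.065300 → y ← -1.470000 + 0.54·4.065300 = 0.725262
t=0.240000, y=0.725262: f=0.299655 → y ← 0.725262 + 0.54·0.299655 = 0.887076
t=0.780000, y=0.887076: f=0.377227 → y ← 0.887076 + 0.54·0.377227 = 1.090778
t=1.320000, y=1.090778: f=0.375629 → y ← 1.090778 + 0.54·0.375629 = 1.293618
y(1.86) ≈ 1.2936

1.2936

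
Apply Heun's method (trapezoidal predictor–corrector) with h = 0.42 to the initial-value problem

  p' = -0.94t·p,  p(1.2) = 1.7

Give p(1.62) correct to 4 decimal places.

Heun: k1 = f(t_n, p_n); k2 = f(t_n + h, p_n + h·k1); p_{n+1} = p_n + (h/2)·(k1 + k2).
t=1.200000, p=1.700000:
  k1 = f(1.200000, 1.700000) = -1.917600
  k2 = f(1.620000, 0.894608) = -1.362309
  p ← 1.700000 + (0.42/2)·(-1.917600 + (-1.362309)) = 1.011219
p(1.62) ≈ 1.0112

1.0112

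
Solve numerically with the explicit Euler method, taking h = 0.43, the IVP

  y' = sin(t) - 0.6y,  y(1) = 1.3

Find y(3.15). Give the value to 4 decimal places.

1.2189

Euler: y_{n+1} = y_n + h·f(t_n, y_n).
t=1.000000, y=1.300000: f=0.061471 → y ← 1.300000 + 0.43·0.061471 = 1.326433
t=1.430000, y=1.326433: f=0.194245 → y ← 1.326433 + 0.43·0.194245 = 1.409958
t=1.860000, y=1.409958: f=0.112497 → y ← 1.409958 + 0.43·0.112497 = 1.458331
t=2.290000, y=1.458331: f=-0.122668 → y ← 1.458331 + 0.43·(-0.122668) = 1.405584
t=2.720000, y=1.405584: f=-0.434136 → y ← 1.405584 + 0.43·(-0.434136) = 1.218905
y(3.15) ≈ 1.2189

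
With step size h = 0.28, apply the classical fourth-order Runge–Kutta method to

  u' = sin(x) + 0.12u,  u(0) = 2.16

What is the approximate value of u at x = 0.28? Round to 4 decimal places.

RK4: k1 = f(x_n, u_n); k2 = f(x_n + h/2, u_n + (h/2)·k1); k3 = f(x_n + h/2, u_n + (h/2)·k2); k4 = f(x_n + h, u_n + h·k3); u_{n+1} = u_n + (h/6)·(k1 + 2k2 + 2k3 + k4).
x=0.000000, u=2.160000:
  k1 = f(0.000000, 2.160000) = 0.259200
  k2 = f(0.140000, 2.196288) = 0.403098
  k3 = f(0.140000, 2.216434) = 0.405515
  k4 = f(0.280000, 2.273544) = 0.549181
  u ← 2.160000 + (0.28/6)·(k1 + 2k2 + 2k3 + k4) = 2.273195
u(0.28) ≈ 2.2732

2.2732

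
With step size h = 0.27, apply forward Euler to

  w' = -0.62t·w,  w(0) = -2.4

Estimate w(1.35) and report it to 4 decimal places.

Euler: w_{n+1} = w_n + h·f(t_n, w_n).
t=0.000000, w=-2.400000: f=0.000000 → w ← -2.400000 + 0.27·0.000000 = -2.400000
t=0.270000, w=-2.400000: f=0.401760 → w ← -2.400000 + 0.27·0.401760 = -2.291525
t=0.540000, w=-2.291525: f=0.767203 → w ← -2.291525 + 0.27·0.767203 = -2.084380
t=0.810000, w=-2.084380: f=1.046776 → w ← -2.084380 + 0.27·1.046776 = -1.801751
t=1.080000, w=-1.801751: f=1.206452 → w ← -1.801751 + 0.27·1.206452 = -1.476009
w(1.35) ≈ -1.4760

-1.4760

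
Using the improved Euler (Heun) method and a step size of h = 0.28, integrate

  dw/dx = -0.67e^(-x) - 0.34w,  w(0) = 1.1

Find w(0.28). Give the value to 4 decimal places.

Heun: k1 = f(x_n, w_n); k2 = f(x_n + h, w_n + h·k1); w_{n+1} = w_n + (h/2)·(k1 + k2).
x=0.000000, w=1.100000:
  k1 = f(0.000000, 1.100000) = -1.044000
  k2 = f(0.280000, 0.807680) = -0.780986
  w ← 1.100000 + (0.28/2)·(-1.044000 + (-0.780986)) = 0.844502
w(0.28) ≈ 0.8445

0.8445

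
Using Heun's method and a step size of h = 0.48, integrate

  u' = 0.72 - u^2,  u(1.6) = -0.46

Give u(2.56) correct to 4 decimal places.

Heun: k1 = f(t_n, u_n); k2 = f(t_n + h, u_n + h·k1); u_{n+1} = u_n + (h/2)·(k1 + k2).
t=1.600000, u=-0.460000:
  k1 = f(1.600000, -0.460000) = 0.508400
  k2 = f(2.080000, -0.215968) = 0.673358
  u ← -0.460000 + (0.48/2)·(0.508400 + 0.673358) = -0.176378
t=2.080000, u=-0.176378:
  k1 = f(2.080000, -0.176378) = 0.688891
  k2 = f(2.560000, 0.154289) = 0.696195
  u ← -0.176378 + (0.48/2)·(0.688891 + 0.696195) = 0.156042
u(2.56) ≈ 0.1560

0.1560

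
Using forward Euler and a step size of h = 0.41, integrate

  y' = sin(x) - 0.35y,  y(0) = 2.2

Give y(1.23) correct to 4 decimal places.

1.8221

Euler: y_{n+1} = y_n + h·f(x_n, y_n).
x=0.000000, y=2.200000: f=-0.770000 → y ← 2.200000 + 0.41·(-0.770000) = 1.884300
x=0.410000, y=1.884300: f=-0.260896 → y ← 1.884300 + 0.41·(-0.260896) = 1.777333
x=0.820000, y=1.777333: f=0.109079 → y ← 1.777333 + 0.41·0.109079 = 1.822055
y(1.23) ≈ 1.8221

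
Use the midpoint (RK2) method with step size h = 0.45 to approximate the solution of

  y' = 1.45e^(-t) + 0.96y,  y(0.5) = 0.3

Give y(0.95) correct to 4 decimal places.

Midpoint: k1 = f(t_n, y_n); k2 = f(t_n + h/2, y_n + (h/2)·k1); y_{n+1} = y_n + h·k2.
t=0.500000, y=0.300000:
  k1 = f(0.500000, 0.300000) = 1.167469
  k2 = f(0.725000, 0.562681) = 1.242444
  y ← 0.300000 + 0.45·1.242444 = 0.859100
y(0.95) ≈ 0.8591

0.8591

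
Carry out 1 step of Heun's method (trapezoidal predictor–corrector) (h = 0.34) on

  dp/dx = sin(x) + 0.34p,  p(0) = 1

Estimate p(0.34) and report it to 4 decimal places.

1.1790

Heun: k1 = f(x_n, p_n); k2 = f(x_n + h, p_n + h·k1); p_{n+1} = p_n + (h/2)·(k1 + k2).
x=0.000000, p=1.000000:
  k1 = f(0.000000, 1.000000) = 0.340000
  k2 = f(0.340000, 1.115600) = 0.712791
  p ← 1.000000 + (0.34/2)·(0.340000 + 0.712791) = 1.178974
p(0.34) ≈ 1.1790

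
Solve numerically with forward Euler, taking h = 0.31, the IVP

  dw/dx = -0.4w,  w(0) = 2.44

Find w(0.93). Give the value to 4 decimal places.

Euler: w_{n+1} = w_n + h·f(x_n, w_n).
x=0.000000, w=2.440000: f=-0.976000 → w ← 2.440000 + 0.31·(-0.976000) = 2.137440
x=0.310000, w=2.137440: f=-0.854976 → w ← 2.137440 + 0.31·(-0.854976) = 1.872397
x=0.620000, w=1.872397: f=-0.748959 → w ← 1.872397 + 0.31·(-0.748959) = 1.640220
w(0.93) ≈ 1.6402

1.6402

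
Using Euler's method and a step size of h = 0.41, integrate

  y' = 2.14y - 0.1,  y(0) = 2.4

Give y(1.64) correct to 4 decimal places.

29.2815

Euler: y_{n+1} = y_n + h·f(s_n, y_n).
s=0.000000, y=2.400000: f=5.036000 → y ← 2.400000 + 0.41·5.036000 = 4.464760
s=0.410000, y=4.464760: f=9.454586 → y ← 4.464760 + 0.41·9.454586 = 8.341140
s=0.820000, y=8.341140: f=17.750041 → y ← 8.341140 + 0.41·17.750041 = 15.618657
s=1.230000, y=15.618657: f=33.323926 → y ← 15.618657 + 0.41·33.323926 = 29.281467
y(1.64) ≈ 29.2815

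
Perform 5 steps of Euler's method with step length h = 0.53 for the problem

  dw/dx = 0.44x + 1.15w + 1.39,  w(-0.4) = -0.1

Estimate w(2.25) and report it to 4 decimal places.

Euler: w_{n+1} = w_n + h·f(x_n, w_n).
x=-0.400000, w=-0.100000: f=1.099000 → w ← -0.100000 + 0.53·1.099000 = 0.482470
x=0.130000, w=0.482470: f=2.002040 → w ← 0.482470 + 0.53·2.002040 = 1.543551
x=0.660000, w=1.543551: f=3.455484 → w ← 1.543551 + 0.53·3.455484 = 3.374958
x=1.190000, w=3.374958: f=5.794802 → w ← 3.374958 + 0.53·5.794802 = 6.446203
x=1.720000, w=6.446203: f=9.559933 → w ← 6.446203 + 0.53·9.559933 = 11.512968
w(2.25) ≈ 11.5130

11.5130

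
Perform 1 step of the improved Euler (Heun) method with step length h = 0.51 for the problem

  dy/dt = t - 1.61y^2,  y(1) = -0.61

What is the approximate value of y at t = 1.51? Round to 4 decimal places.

-0.1902

Heun: k1 = f(t_n, y_n); k2 = f(t_n + h, y_n + h·k1); y_{n+1} = y_n + (h/2)·(k1 + k2).
t=1.000000, y=-0.610000:
  k1 = f(1.000000, -0.610000) = 0.400919
  k2 = f(1.510000, -0.405531) = 1.245226
  y ← -0.610000 + (0.51/2)·(0.400919 + 1.245226) = -0.190233
y(1.51) ≈ -0.1902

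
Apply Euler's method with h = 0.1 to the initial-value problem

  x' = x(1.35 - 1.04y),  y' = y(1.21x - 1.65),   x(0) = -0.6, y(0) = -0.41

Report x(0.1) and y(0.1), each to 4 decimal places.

Euler on (x,y): x_{n+1} = x_n + h·x', y_{n+1} = y_n + h·y'.
0.000000: (-0.600000, -0.410000); f=(-1.065840, 0.974160) → (-0.706584, -0.312584)
(x(0.1), y(0.1)) ≈ (-0.7066, -0.3126)

-0.7066, -0.3126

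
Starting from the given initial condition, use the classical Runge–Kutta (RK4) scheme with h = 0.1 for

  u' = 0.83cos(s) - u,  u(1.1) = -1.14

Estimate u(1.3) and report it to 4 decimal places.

-0.8794

RK4: k1 = f(s_n, u_n); k2 = f(s_n + h/2, u_n + (h/2)·k1); k3 = f(s_n + h/2, u_n + (h/2)·k2); k4 = f(s_n + h, u_n + h·k3); u_{n+1} = u_n + (h/6)·(k1 + 2k2 + 2k3 + k4).
s=1.100000, u=-1.140000:
  k1 = f(1.100000, -1.140000) = 1.516485
  k2 = f(1.150000, -1.064176) = 1.403220
  k3 = f(1.150000, -1.069839) = 1.408884
  k4 = f(1.200000, -0.999112) = 1.299869
  u ← -1.140000 + (0.1/6)·(k1 + 2k2 + 2k3 + k4) = -0.999324
s=1.200000, u=-0.999324:
  k1 = f(1.200000, -0.999324) = 1.300081
  k2 = f(1.250000, -0.934320) = 1.196037
  k3 = f(1.250000, -0.939522) = 1.201240
  k4 = f(1.300000, -0.879200) = 1.101224
  u ← -0.999324 + (0.1/6)·(k1 + 2k2 + 2k3 + k4) = -0.879393
u(1.3) ≈ -0.8794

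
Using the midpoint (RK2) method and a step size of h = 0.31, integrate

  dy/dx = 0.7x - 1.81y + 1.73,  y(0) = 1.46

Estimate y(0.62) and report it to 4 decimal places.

1.2372

Midpoint: k1 = f(x_n, y_n); k2 = f(x_n + h/2, y_n + (h/2)·k1); y_{n+1} = y_n + h·k2.
x=0.000000, y=1.460000:
  k1 = f(0.000000, 1.460000) = -0.912600
  k2 = f(0.155000, 1.318547) = -0.548070
  y ← 1.460000 + 0.31·(-0.548070) = 1.290098
x=0.310000, y=1.290098:
  k1 = f(0.310000, 1.290098) = -0.388078
  k2 = f(0.465000, 1.229946) = -0.170703
  y ← 1.290098 + 0.31·(-0.170703) = 1.237180
y(0.62) ≈ 1.2372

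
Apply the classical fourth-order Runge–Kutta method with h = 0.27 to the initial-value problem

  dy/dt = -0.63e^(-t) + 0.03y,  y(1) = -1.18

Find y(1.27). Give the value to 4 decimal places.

RK4: k1 = f(t_n, y_n); k2 = f(t_n + h/2, y_n + (h/2)·k1); k3 = f(t_n + h/2, y_n + (h/2)·k2); k4 = f(t_n + h, y_n + h·k3); y_{n+1} = y_n + (h/6)·(k1 + 2k2 + 2k3 + k4).
t=1.000000, y=-1.180000:
  k1 = f(1.000000, -1.180000) = -0.267164
  k2 = f(1.135000, -1.216067) = -0.238978
  k3 = f(1.135000, -1.212262) = -0.238864
  k4 = f(1.270000, -1.244493) = -0.214259
  y ← -1.180000 + (0.27/6)·(k1 + 2k2 + 2k3 + k4) = -1.244670
y(1.27) ≈ -1.2447

-1.2447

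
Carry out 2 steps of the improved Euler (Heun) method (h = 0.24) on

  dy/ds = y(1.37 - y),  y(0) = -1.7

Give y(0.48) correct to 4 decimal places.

-16.7866

Heun: k1 = f(s_n, y_n); k2 = f(s_n + h, y_n + h·k1); y_{n+1} = y_n + (h/2)·(k1 + k2).
s=0.000000, y=-1.700000:
  k1 = f(0.000000, -1.700000) = -5.219000
  k2 = f(0.240000, -2.952560) = -12.762618
  y ← -1.700000 + (0.24/2)·(-5.219000 + (-12.762618)) = -3.857794
s=0.240000, y=-3.857794:
  k1 = f(0.240000, -3.857794) = -20.167754
  k2 = f(0.480000, -8.698055) = -87.572496
  y ← -3.857794 + (0.24/2)·(-20.167754 + (-87.572496)) = -16.786624
y(0.48) ≈ -16.7866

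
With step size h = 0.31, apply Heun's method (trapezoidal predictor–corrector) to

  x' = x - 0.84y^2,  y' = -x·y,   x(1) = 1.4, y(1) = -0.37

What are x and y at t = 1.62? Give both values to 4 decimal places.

2.5322, -0.1275

Heun on (x,y): k1 = f(t_n, state_n); k2 = f(t_n + h, state_n + h·k1); state_{n+1} = state_n + (h/2)·(k1 + k2).
1.000000: (1.400000, -0.370000)
  k1 = (1.285004, 0.518000)
  predictor → (1.798351, -0.209420)
  k2 = (1.761512, 0.376611)
  → (1.872210, -0.231335)
1.310000: (1.872210, -0.231335)
  k1 = (1.827256, 0.433108)
  predictor → (2.438659, -0.097072)
  k2 = (2.430744, 0.236725)
  → (2.532200, -0.127511)
(x(1.62), y(1.62)) ≈ (2.5322, -0.1275)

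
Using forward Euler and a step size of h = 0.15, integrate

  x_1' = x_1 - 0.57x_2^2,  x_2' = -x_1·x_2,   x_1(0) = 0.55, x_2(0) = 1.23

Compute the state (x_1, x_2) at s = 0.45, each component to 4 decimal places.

Euler on (x_1,x_2): x_1_{n+1} = x_1_n + h·x_1', x_2_{n+1} = x_2_n + h·x_2'.
0.000000: (0.550000, 1.230000); f=(-0.312353, -0.676500) → (0.503147, 1.128525)
0.150000: (0.503147, 1.128525); f=(-0.222787, -0.567814) → (0.469729, 1.043353)
0.300000: (0.469729, 1.043353); f=(-0.150765, -0.490093) → (0.447114, 0.969839)
(x_1(0.45), x_2(0.45)) ≈ (0.4471, 0.9698)

0.4471, 0.9698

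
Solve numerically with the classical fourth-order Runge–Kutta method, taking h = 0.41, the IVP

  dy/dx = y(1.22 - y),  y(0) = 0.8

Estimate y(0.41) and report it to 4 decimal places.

RK4: k1 = f(x_n, y_n); k2 = f(x_n + h/2, y_n + (h/2)·k1); k3 = f(x_n + h/2, y_n + (h/2)·k2); k4 = f(x_n + h, y_n + h·k3); y_{n+1} = y_n + (h/6)·(k1 + 2k2 + 2k3 + k4).
x=0.000000, y=0.800000:
  k1 = f(0.000000, 0.800000) = 0.336000
  k2 = f(0.205000, 0.868880) = 0.305081
  k3 = f(0.205000, 0.862542) = 0.308323
  k4 = f(0.410000, 0.926412) = 0.271983
  y ← 0.800000 + (0.41/6)·(k1 + 2k2 + 2k3 + k4) = 0.925377
y(0.41) ≈ 0.9254

0.9254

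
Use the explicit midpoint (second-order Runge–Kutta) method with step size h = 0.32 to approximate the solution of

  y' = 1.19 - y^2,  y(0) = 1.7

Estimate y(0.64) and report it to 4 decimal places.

1.2747

Midpoint: k1 = f(t_n, y_n); k2 = f(t_n + h/2, y_n + (h/2)·k1); y_{n+1} = y_n + h·k2.
t=0.000000, y=1.700000:
  k1 = f(0.000000, 1.700000) = -1.700000
  k2 = f(0.160000, 1.428000) = -0.849184
  y ← 1.700000 + 0.32·(-0.849184) = 1.428261
t=0.320000, y=1.428261:
  k1 = f(0.320000, 1.428261) = -0.849930
  k2 = f(0.480000, 1.292272) = -0.479968
  y ← 1.428261 + 0.32·(-0.479968) = 1.274671
y(0.64) ≈ 1.2747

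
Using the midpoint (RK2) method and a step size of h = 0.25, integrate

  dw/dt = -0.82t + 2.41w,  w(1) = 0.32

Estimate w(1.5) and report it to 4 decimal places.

0.1378

Midpoint: k1 = f(t_n, w_n); k2 = f(t_n + h/2, w_n + (h/2)·k1); w_{n+1} = w_n + h·k2.
t=1.000000, w=0.320000:
  k1 = f(1.000000, 0.320000) = -0.048800
  k2 = f(1.125000, 0.313900) = -0.166001
  w ← 0.320000 + 0.25·(-0.166001) = 0.278500
t=1.250000, w=0.278500:
  k1 = f(1.250000, 0.278500) = -0.353816
  k2 = f(1.375000, 0.234273) = -0.562903
  w ← 0.278500 + 0.25·(-0.562903) = 0.137774
w(1.5) ≈ 0.1378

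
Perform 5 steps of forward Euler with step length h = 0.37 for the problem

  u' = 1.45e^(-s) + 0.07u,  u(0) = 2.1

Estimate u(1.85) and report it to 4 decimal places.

Euler: u_{n+1} = u_n + h·f(s_n, u_n).
s=0.000000, u=2.100000: f=1.597000 → u ← 2.100000 + 0.37·1.597000 = 2.690890
s=0.370000, u=2.690890: f=1.189927 → u ← 2.690890 + 0.37·1.189927 = 3.131163
s=0.740000, u=3.131163: f=0.910997 → u ← 3.131163 + 0.37·0.910997 = 3.468232
s=1.110000, u=3.468232: f=0.720637 → u ← 3.468232 + 0.37·0.720637 = 3.734867
s=1.480000, u=3.734867: f=0.591515 → u ← 3.734867 + 0.37·0.591515 = 3.953728
u(1.85) ≈ 3.9537

3.9537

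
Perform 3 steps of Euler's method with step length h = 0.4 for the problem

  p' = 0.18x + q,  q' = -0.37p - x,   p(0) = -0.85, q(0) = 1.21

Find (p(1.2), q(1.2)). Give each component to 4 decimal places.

0.7467, 0.8808

Euler on (p,q): p_{n+1} = p_n + h·p', q_{n+1} = q_n + h·q'.
0.000000: (-0.850000, 1.210000); f=(1.210000, 0.314500) → (-0.366000, 1.335800)
0.400000: (-0.366000, 1.335800); f=(1.407800, -0.264580) → (0.197120, 1.229968)
0.800000: (0.197120, 1.229968); f=(1.373968, -0.872934) → (0.746707, 0.880794)
(p(1.2), q(1.2)) ≈ (0.7467, 0.8808)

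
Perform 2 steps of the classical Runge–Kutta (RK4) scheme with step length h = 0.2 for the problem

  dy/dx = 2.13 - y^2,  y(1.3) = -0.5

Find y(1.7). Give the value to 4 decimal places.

RK4: k1 = f(x_n, y_n); k2 = f(x_n + h/2, y_n + (h/2)·k1); k3 = f(x_n + h/2, y_n + (h/2)·k2); k4 = f(x_n + h, y_n + h·k3); y_{n+1} = y_n + (h/6)·(k1 + 2k2 + 2k3 + k4).
x=1.300000, y=-0.500000:
  k1 = f(1.300000, -0.500000) = 1.880000
  k2 = f(1.400000, -0.312000) = 2.032656
  k3 = f(1.400000, -0.296734) = 2.041949
  k4 = f(1.500000, -0.091610) = 2.121608
  y ← -0.500000 + (0.2/6)·(k1 + 2k2 + 2k3 + k4) = -0.094973
x=1.500000, y=-0.094973:
  k1 = f(1.500000, -0.094973) = 2.120980
  k2 = f(1.600000, 0.117125) = 2.116282
  k3 = f(1.600000, 0.116655) = 2.116392
  k4 = f(1.700000, 0.328306) = 2.022215
  y ← -0.094973 + (0.2/6)·(k1 + 2k2 + 2k3 + k4) = 0.325312
y(1.7) ≈ 0.3253

0.3253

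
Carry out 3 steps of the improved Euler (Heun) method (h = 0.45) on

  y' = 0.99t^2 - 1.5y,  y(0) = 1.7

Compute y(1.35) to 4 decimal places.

0.8734

Heun: k1 = f(t_n, y_n); k2 = f(t_n + h, y_n + h·k1); y_{n+1} = y_n + (h/2)·(k1 + k2).
t=0.000000, y=1.700000:
  k1 = f(0.000000, 1.700000) = -2.550000
  k2 = f(0.450000, 0.552500) = -0.628275
  y ← 1.700000 + (0.45/2)·(-2.550000 + (-0.628275)) = 0.984888
t=0.450000, y=0.984888:
  k1 = f(0.450000, 0.984888) = -1.276857
  k2 = f(0.900000, 0.410302) = 0.186446
  y ← 0.984888 + (0.45/2)·(-1.276857 + 0.186446) = 0.739546
t=0.900000, y=0.739546:
  k1 = f(0.900000, 0.739546) = -0.307419
  k2 = f(1.350000, 0.601207) = 0.902464
  y ← 0.739546 + (0.45/2)·(-0.307419 + 0.902464) = 0.873431
y(1.35) ≈ 0.8734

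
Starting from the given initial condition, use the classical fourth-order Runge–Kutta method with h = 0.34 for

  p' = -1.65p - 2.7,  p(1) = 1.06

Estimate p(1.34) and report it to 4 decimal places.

RK4: k1 = f(s_n, p_n); k2 = f(s_n + h/2, p_n + (h/2)·k1); k3 = f(s_n + h/2, p_n + (h/2)·k2); k4 = f(s_n + h, p_n + h·k3); p_{n+1} = p_n + (h/6)·(k1 + 2k2 + 2k3 + k4).
s=1.000000, p=1.060000:
  k1 = f(1.000000, 1.060000) = -4.449000
  k2 = f(1.170000, 0.303670) = -3.201056
  k3 = f(1.170000, 0.515821) = -3.551104
  k4 = f(1.340000, -0.147375) = -2.456831
  p ← 1.060000 + (0.34/6)·(k1 + 2k2 + 2k3 + k4) = -0.096575
p(1.34) ≈ -0.0966

-0.0966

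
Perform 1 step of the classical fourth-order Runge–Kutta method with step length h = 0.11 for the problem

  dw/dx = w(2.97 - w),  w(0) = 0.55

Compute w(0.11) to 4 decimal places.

RK4: k1 = f(x_n, w_n); k2 = f(x_n + h/2, w_n + (h/2)·k1); k3 = f(x_n + h/2, w_n + (h/2)·k2); k4 = f(x_n + h, w_n + h·k3); w_{n+1} = w_n + (h/6)·(k1 + 2k2 + 2k3 + k4).
x=0.000000, w=0.550000:
  k1 = f(0.000000, 0.550000) = 1.331000
  k2 = f(0.055000, 0.623205) = 1.462534
  k3 = f(0.055000, 0.630439) = 1.474951
  k4 = f(0.110000, 0.712245) = 1.608074
  w ← 0.550000 + (0.11/6)·(k1 + 2k2 + 2k3 + k4) = 0.711591
w(0.11) ≈ 0.7116

0.7116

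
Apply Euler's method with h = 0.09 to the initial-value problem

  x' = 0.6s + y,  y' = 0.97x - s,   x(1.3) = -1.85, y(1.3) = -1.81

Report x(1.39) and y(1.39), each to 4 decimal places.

Euler on (x,y): x_{n+1} = x_n + h·x', y_{n+1} = y_n + h·y'.
1.300000: (-1.850000, -1.810000); f=(-1.030000, -3.094500) → (-1.942700, -2.088505)
(x(1.39), y(1.39)) ≈ (-1.9427, -2.0885)

-1.9427, -2.0885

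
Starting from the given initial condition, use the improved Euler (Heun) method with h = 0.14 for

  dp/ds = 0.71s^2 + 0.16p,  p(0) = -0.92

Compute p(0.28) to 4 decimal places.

-0.9563

Heun: k1 = f(s_n, p_n); k2 = f(s_n + h, p_n + h·k1); p_{n+1} = p_n + (h/2)·(k1 + k2).
s=0.000000, p=-0.920000:
  k1 = f(0.000000, -0.920000) = -0.147200
  k2 = f(0.140000, -0.940608) = -0.136581
  p ← -0.920000 + (0.14/2)·(-0.147200 + (-0.136581)) = -0.939865
s=0.140000, p=-0.939865:
  k1 = f(0.140000, -0.939865) = -0.136462
  k2 = f(0.280000, -0.958969) = -0.097771
  p ← -0.939865 + (0.14/2)·(-0.136462 + (-0.097771)) = -0.956261
p(0.28) ≈ -0.9563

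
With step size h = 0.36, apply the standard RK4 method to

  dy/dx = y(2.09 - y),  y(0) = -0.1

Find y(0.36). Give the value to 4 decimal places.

RK4: k1 = f(x_n, y_n); k2 = f(x_n + h/2, y_n + (h/2)·k1); k3 = f(x_n + h/2, y_n + (h/2)·k2); k4 = f(x_n + h, y_n + h·k3); y_{n+1} = y_n + (h/6)·(k1 + 2k2 + 2k3 + k4).
x=0.000000, y=-0.100000:
  k1 = f(0.000000, -0.100000) = -0.219000
  k2 = f(0.180000, -0.139420) = -0.310826
  k3 = f(0.180000, -0.155949) = -0.350253
  k4 = f(0.360000, -0.226091) = -0.523647
  y ← -0.100000 + (0.36/6)·(k1 + 2k2 + 2k3 + k4) = -0.223888
y(0.36) ≈ -0.2239

-0.2239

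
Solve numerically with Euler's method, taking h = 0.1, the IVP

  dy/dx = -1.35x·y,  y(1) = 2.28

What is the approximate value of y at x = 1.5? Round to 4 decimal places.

0.9410

Euler: y_{n+1} = y_n + h·f(x_n, y_n).
x=1.000000, y=2.280000: f=-3.078000 → y ← 2.280000 + 0.1·(-3.078000) = 1.972200
x=1.100000, y=1.972200: f=-2.928717 → y ← 1.972200 + 0.1·(-2.928717) = 1.679328
x=1.200000, y=1.679328: f=-2.720512 → y ← 1.679328 + 0.1·(-2.720512) = 1.407277
x=1.300000, y=1.407277: f=-2.469771 → y ← 1.407277 + 0.1·(-2.469771) = 1.160300
x=1.400000, y=1.160300: f=-2.192967 → y ← 1.160300 + 0.1·(-2.192967) = 0.941003
y(1.5) ≈ 0.9410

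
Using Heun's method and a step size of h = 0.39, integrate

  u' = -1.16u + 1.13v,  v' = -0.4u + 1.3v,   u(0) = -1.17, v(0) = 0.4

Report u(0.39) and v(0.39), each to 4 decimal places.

-0.5391, 0.8280

Heun on (u,v): k1 = f(x_n, state_n); k2 = f(x_n + h, state_n + h·k1); state_{n+1} = state_n + (h/2)·(k1 + k2).
0.000000: (-1.170000, 0.400000)
  k1 = (1.809200, 0.988000)
  predictor → (-0.464412, 0.785320)
  k2 = (1.426130, 1.206681)
  → (-0.539111, 0.827963)
(u(0.39), v(0.39)) ≈ (-0.5391, 0.8280)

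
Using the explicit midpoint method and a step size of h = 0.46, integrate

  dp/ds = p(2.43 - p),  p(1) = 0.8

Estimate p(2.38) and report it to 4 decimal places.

2.2331

Midpoint: k1 = f(s_n, p_n); k2 = f(s_n + h/2, p_n + (h/2)·k1); p_{n+1} = p_n + h·k2.
s=1.000000, p=0.800000:
  k1 = f(1.000000, 0.800000) = 1.304000
  k2 = f(1.230000, 1.099920) = 1.462982
  p ← 0.800000 + 0.46·1.462982 = 1.472972
s=1.460000, p=1.472972:
  k1 = f(1.460000, 1.472972) = 1.409676
  k2 = f(1.690000, 1.797197) = 1.137272
  p ← 1.472972 + 0.46·1.137272 = 1.996117
s=1.920000, p=1.996117:
  k1 = f(1.920000, 1.996117) = 0.866082
  k2 = f(2.150000, 2.195315) = 0.515207
  p ← 1.996117 + 0.46·0.515207 = 2.233112
p(2.38) ≈ 2.2331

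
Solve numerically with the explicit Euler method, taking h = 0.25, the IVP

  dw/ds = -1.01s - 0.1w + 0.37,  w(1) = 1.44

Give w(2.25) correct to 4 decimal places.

-0.1079

Euler: w_{n+1} = w_n + h·f(s_n, w_n).
s=1.000000, w=1.440000: f=-0.784000 → w ← 1.440000 + 0.25·(-0.784000) = 1.244000
s=1.250000, w=1.244000: f=-1.016900 → w ← 1.244000 + 0.25·(-1.016900) = 0.989775
s=1.500000, w=0.989775: f=-1.243978 → w ← 0.989775 + 0.25·(-1.243978) = 0.678781
s=1.750000, w=0.678781: f=-1.465378 → w ← 0.678781 + 0.25·(-1.465378) = 0.312436
s=2.000000, w=0.312436: f=-1.681244 → w ← 0.312436 + 0.25·(-1.681244) = -0.107875
w(2.25) ≈ -0.1079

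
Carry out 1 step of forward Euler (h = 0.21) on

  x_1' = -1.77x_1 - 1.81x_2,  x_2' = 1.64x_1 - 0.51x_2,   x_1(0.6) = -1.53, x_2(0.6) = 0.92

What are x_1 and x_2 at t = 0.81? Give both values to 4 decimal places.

Euler on (x_1,x_2): x_1_{n+1} = x_1_n + h·x_1', x_2_{n+1} = x_2_n + h·x_2'.
0.600000: (-1.530000, 0.920000); f=(1.042900, -2.978400) → (-1.310991, 0.294536)
(x_1(0.81), x_2(0.81)) ≈ (-1.3110, 0.2945)

-1.3110, 0.2945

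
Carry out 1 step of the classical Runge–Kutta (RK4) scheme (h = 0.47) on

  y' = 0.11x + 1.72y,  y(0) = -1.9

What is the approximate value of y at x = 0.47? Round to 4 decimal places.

RK4: k1 = f(x_n, y_n); k2 = f(x_n + h/2, y_n + (h/2)·k1); k3 = f(x_n + h/2, y_n + (h/2)·k2); k4 = f(x_n + h, y_n + h·k3); y_{n+1} = y_n + (h/6)·(k1 + 2k2 + 2k3 + k4).
x=0.000000, y=-1.900000:
  k1 = f(0.000000, -1.900000) = -3.268000
  k2 = f(0.235000, -2.667980) = -4.563076
  k3 = f(0.235000, -2.972323) = -5.086545
  k4 = f(0.470000, -4.290676) = -7.328263
  y ← -1.900000 + (0.47/6)·(k1 + 2k2 + 2k3 + k4) = -4.241815
y(0.47) ≈ -4.2418

-4.2418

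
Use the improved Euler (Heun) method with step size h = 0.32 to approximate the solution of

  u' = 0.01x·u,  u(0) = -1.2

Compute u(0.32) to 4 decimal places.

Heun: k1 = f(x_n, u_n); k2 = f(x_n + h, u_n + h·k1); u_{n+1} = u_n + (h/2)·(k1 + k2).
x=0.000000, u=-1.200000:
  k1 = f(0.000000, -1.200000) = 0.000000
  k2 = f(0.320000, -1.200000) = -0.003840
  u ← -1.200000 + (0.32/2)·(0.000000 + (-0.003840)) = -1.200614
u(0.32) ≈ -1.2006

-1.2006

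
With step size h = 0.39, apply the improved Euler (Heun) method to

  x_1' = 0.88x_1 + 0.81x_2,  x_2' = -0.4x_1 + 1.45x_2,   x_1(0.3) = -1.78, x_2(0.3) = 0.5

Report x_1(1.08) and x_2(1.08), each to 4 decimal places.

Heun on (x_1,x_2): k1 = f(t_n, state_n); k2 = f(t_n + h, state_n + h·k1); state_{n+1} = state_n + (h/2)·(k1 + k2).
0.300000: (-1.780000, 0.500000)
  k1 = (-1.161400, 1.437000)
  predictor → (-2.232946, 1.060430)
  k2 = (-1.106044, 2.430802)
  → (-2.222152, 1.254221)
0.690000: (-2.222152, 1.254221)
  k1 = (-0.939574, 2.707482)
  predictor → (-2.588586, 2.310139)
  k2 = (-0.406742, 4.385136)
  → (-2.484683, 2.637282)
(x_1(1.08), x_2(1.08)) ≈ (-2.4847, 2.6373)

-2.4847, 2.6373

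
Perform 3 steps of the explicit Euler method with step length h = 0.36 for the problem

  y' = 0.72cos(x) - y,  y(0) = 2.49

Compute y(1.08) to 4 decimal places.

1.1090

Euler: y_{n+1} = y_n + h·f(x_n, y_n).
x=0.000000, y=2.490000: f=-1.770000 → y ← 2.490000 + 0.36·(-1.770000) = 1.852800
x=0.360000, y=1.852800: f=-1.178954 → y ← 1.852800 + 0.36·(-1.178954) = 1.428376
x=0.720000, y=1.428376: f=-0.887076 → y ← 1.428376 + 0.36·(-0.887076) = 1.109029
y(1.08) ≈ 1.1090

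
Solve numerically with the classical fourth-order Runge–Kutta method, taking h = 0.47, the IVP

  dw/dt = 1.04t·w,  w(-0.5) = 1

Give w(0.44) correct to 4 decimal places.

0.9711

RK4: k1 = f(t_n, w_n); k2 = f(t_n + h/2, w_n + (h/2)·k1); k3 = f(t_n + h/2, w_n + (h/2)·k2); k4 = f(t_n + h, w_n + h·k3); w_{n+1} = w_n + (h/6)·(k1 + 2k2 + 2k3 + k4).
t=-0.500000, w=1.000000:
  k1 = f(-0.500000, 1.000000) = -0.520000
  k2 = f(-0.265000, 0.877800) = -0.241922
  k3 = f(-0.265000, 0.943148) = -0.259932
  k4 = f(-0.030000, 0.877832) = -0.027388
  w ← 1.000000 + (0.47/6)·(k1 + 2k2 + 2k3 + k4) = 0.878498
t=-0.030000, w=0.878498:
  k1 = f(-0.030000, 0.878498) = -0.027409
  k2 = f(0.205000, 0.872056) = 0.185922
  k3 = f(0.205000, 0.922189) = 0.196611
  k4 = f(0.440000, 0.970905) = 0.444286
  w ← 0.878498 + (0.47/6)·(k1 + 2k2 + 2k3 + k4) = 0.971083
w(0.44) ≈ 0.9711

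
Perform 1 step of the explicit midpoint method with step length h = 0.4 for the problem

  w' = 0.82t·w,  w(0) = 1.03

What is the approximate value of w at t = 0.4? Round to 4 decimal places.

Midpoint: k1 = f(t_n, w_n); k2 = f(t_n + h/2, w_n + (h/2)·k1); w_{n+1} = w_n + h·k2.
t=0.000000, w=1.030000:
  k1 = f(0.000000, 1.030000) = 0.000000
  k2 = f(0.200000, 1.030000) = 0.168920
  w ← 1.030000 + 0.4·0.168920 = 1.097568
w(0.4) ≈ 1.0976

1.0976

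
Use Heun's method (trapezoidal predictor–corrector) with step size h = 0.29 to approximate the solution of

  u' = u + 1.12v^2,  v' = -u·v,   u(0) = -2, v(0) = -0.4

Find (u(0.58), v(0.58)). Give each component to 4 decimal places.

-3.0244, -1.6173

Heun on (u,v): k1 = f(s_n, state_n); k2 = f(s_n + h, state_n + h·k1); state_{n+1} = state_n + (h/2)·(k1 + k2).
0.000000: (-2.000000, -0.400000)
  k1 = (-1.820800, -0.800000)
  predictor → (-2.528032, -0.632000)
  k2 = (-2.080677, -1.597716)
  → (-2.565714, -0.747669)
0.290000: (-2.565714, -0.747669)
  k1 = (-1.939624, -1.918305)
  predictor → (-3.128205, -1.303977)
  k2 = (-1.223806, -4.079108)
  → (-3.024412, -1.617294)
(u(0.58), v(0.58)) ≈ (-3.0244, -1.6173)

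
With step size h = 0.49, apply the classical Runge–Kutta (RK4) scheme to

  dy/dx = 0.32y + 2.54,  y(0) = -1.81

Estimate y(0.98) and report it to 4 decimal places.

RK4: k1 = f(x_n, y_n); k2 = f(x_n + h/2, y_n + (h/2)·k1); k3 = f(x_n + h/2, y_n + (h/2)·k2); k4 = f(x_n + h, y_n + h·k3); y_{n+1} = y_n + (h/6)·(k1 + 2k2 + 2k3 + k4).
x=0.000000, y=-1.810000:
  k1 = f(0.000000, -1.810000) = 1.960800
  k2 = f(0.245000, -1.329604) = 2.114527
  k3 = f(0.245000, -1.291941) = 2.126579
  k4 = f(0.490000, -0.767976) = 2.294248
  y ← -1.810000 + (0.49/6)·(k1 + 2k2 + 2k3 + k4) = -0.769791
x=0.490000, y=-0.769791:
  k1 = f(0.490000, -0.769791) = 2.293667
  k2 = f(0.735000, -0.207842) = 2.473491
  k3 = f(0.735000, -0.163785) = 2.487589
  k4 = f(0.980000, 0.449128) = 2.683721
  y ← -0.769791 + (0.49/6)·(k1 + 2k2 + 2k3 + k4) = 0.447006
y(0.98) ≈ 0.4470

0.4470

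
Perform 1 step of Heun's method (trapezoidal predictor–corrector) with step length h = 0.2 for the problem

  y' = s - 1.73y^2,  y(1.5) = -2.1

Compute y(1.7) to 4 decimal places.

-4.4565

Heun: k1 = f(s_n, y_n); k2 = f(s_n + h, y_n + h·k1); y_{n+1} = y_n + (h/2)·(k1 + k2).
s=1.500000, y=-2.100000:
  k1 = f(1.500000, -2.100000) = -6.129300
  k2 = f(1.700000, -3.325860) = -17.436126
  y ← -2.100000 + (0.2/2)·(-6.129300 + (-17.436126)) = -4.456543
y(1.7) ≈ -4.4565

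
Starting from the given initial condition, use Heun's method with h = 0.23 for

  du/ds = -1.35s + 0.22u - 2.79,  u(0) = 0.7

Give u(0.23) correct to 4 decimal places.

Heun: k1 = f(s_n, u_n); k2 = f(s_n + h, u_n + h·k1); u_{n+1} = u_n + (h/2)·(k1 + k2).
s=0.000000, u=0.700000:
  k1 = f(0.000000, 0.700000) = -2.636000
  k2 = f(0.230000, 0.093720) = -3.079882
  u ← 0.700000 + (0.23/2)·(-2.636000 + (-3.079882)) = 0.042674
u(0.23) ≈ 0.0427

0.0427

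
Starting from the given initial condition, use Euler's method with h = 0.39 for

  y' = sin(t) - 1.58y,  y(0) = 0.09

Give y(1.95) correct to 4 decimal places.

0.5773

Euler: y_{n+1} = y_n + h·f(t_n, y_n).
t=0.000000, y=0.090000: f=-0.142200 → y ← 0.090000 + 0.39·(-0.142200) = 0.034542
t=0.390000, y=0.034542: f=0.325612 → y ← 0.034542 + 0.39·0.325612 = 0.161531
t=0.780000, y=0.161531: f=0.448061 → y ← 0.161531 + 0.39·0.448061 = 0.336274
t=1.170000, y=0.336274: f=0.389437 → y ← 0.336274 + 0.39·0.389437 = 0.488155
t=1.560000, y=0.488155: f=0.228657 → y ← 0.488155 + 0.39·0.228657 = 0.577331
y(1.95) ≈ 0.5773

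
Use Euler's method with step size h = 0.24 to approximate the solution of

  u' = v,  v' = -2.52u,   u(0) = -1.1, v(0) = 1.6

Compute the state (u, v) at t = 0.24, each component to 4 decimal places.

-0.7160, 2.2653

Euler on (u,v): u_{n+1} = u_n + h·u', v_{n+1} = v_n + h·v'.
0.000000: (-1.100000, 1.600000); f=(1.600000, 2.772000) → (-0.716000, 2.265280)
(u(0.24), v(0.24)) ≈ (-0.7160, 2.2653)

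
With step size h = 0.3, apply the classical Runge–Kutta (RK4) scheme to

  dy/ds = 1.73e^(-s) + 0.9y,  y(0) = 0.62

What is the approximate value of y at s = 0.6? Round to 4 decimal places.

2.1267

RK4: k1 = f(s_n, y_n); k2 = f(s_n + h/2, y_n + (h/2)·k1); k3 = f(s_n + h/2, y_n + (h/2)·k2); k4 = f(s_n + h, y_n + h·k3); y_{n+1} = y_n + (h/6)·(k1 + 2k2 + 2k3 + k4).
s=0.000000, y=0.620000:
  k1 = f(0.000000, 0.620000) = 2.288000
  k2 = f(0.150000, 0.963200) = 2.355905
  k3 = f(0.150000, 0.973386) = 2.365072
  k4 = f(0.300000, 1.329522) = 2.478185
  y ← 0.620000 + (0.3/6)·(k1 + 2k2 + 2k3 + k4) = 1.330407
s=0.300000, y=1.330407:
  k1 = f(0.300000, 1.330407) = 2.478982
  k2 = f(0.450000, 1.702254) = 2.635125
  k3 = f(0.450000, 1.725676) = 2.656205
  k4 = f(0.600000, 2.127268) = 2.863986
  y ← 1.330407 + (0.3/6)·(k1 + 2k2 + 2k3 + k4) = 2.126688
y(0.6) ≈ 2.1267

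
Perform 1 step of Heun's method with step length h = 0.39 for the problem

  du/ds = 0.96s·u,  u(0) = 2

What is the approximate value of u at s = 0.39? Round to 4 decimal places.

Heun: k1 = f(s_n, u_n); k2 = f(s_n + h, u_n + h·k1); u_{n+1} = u_n + (h/2)·(k1 + k2).
s=0.000000, u=2.000000:
  k1 = f(0.000000, 2.000000) = 0.000000
  k2 = f(0.390000, 2.000000) = 0.748800
  u ← 2.000000 + (0.39/2)·(0.000000 + 0.748800) = 2.146016
u(0.39) ≈ 2.1460

2.1460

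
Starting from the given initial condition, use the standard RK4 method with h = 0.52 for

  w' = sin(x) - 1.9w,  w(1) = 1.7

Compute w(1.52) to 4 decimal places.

RK4: k1 = f(x_n, w_n); k2 = f(x_n + h/2, w_n + (h/2)·k1); k3 = f(x_n + h/2, w_n + (h/2)·k2); k4 = f(x_n + h, w_n + h·k3); w_{n+1} = w_n + (h/6)·(k1 + 2k2 + 2k3 + k4).
x=1.000000, w=1.700000:
  k1 = f(1.000000, 1.700000) = -2.388529
  k2 = f(1.260000, 1.078982) = -1.097976
  k3 = f(1.260000, 1.414526) = -1.735509
  k4 = f(1.520000, 0.797535) = -0.516607
  w ← 1.700000 + (0.52/6)·(k1 + 2k2 + 2k3 + k4) = 0.957084
w(1.52) ≈ 0.9571

0.9571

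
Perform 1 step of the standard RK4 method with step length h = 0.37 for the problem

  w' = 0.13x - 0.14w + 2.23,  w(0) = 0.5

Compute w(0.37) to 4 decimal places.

RK4: k1 = f(x_n, w_n); k2 = f(x_n + h/2, w_n + (h/2)·k1); k3 = f(x_n + h/2, w_n + (h/2)·k2); k4 = f(x_n + h, w_n + h·k3); w_{n+1} = w_n + (h/6)·(k1 + 2k2 + 2k3 + k4).
x=0.000000, w=0.500000:
  k1 = f(0.000000, 0.500000) = 2.160000
  k2 = f(0.185000, 0.899600) = 2.128106
  k3 = f(0.185000, 0.893700) = 2.128932
  k4 = f(0.370000, 1.287705) = 2.097821
  w ← 0.500000 + (0.37/6)·(k1 + 2k2 + 2k3 + k4) = 1.287600
w(0.37) ≈ 1.2876

1.2876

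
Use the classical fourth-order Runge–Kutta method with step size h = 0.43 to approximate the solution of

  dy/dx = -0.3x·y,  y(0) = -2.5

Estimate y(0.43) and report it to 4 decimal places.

-2.4316

RK4: k1 = f(x_n, y_n); k2 = f(x_n + h/2, y_n + (h/2)·k1); k3 = f(x_n + h/2, y_n + (h/2)·k2); k4 = f(x_n + h, y_n + h·k3); y_{n+1} = y_n + (h/6)·(k1 + 2k2 + 2k3 + k4).
x=0.000000, y=-2.500000:
  k1 = f(0.000000, -2.500000) = 0.000000
  k2 = f(0.215000, -2.500000) = 0.161250
  k3 = f(0.215000, -2.465331) = 0.159014
  k4 = f(0.430000, -2.431624) = 0.313680
  y ← -2.500000 + (0.43/6)·(k1 + 2k2 + 2k3 + k4) = -2.431615
y(0.43) ≈ -2.4316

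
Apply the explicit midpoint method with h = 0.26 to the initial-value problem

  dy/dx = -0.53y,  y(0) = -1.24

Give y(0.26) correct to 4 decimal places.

-1.0809

Midpoint: k1 = f(x_n, y_n); k2 = f(x_n + h/2, y_n + (h/2)·k1); y_{n+1} = y_n + h·k2.
x=0.000000, y=-1.240000:
  k1 = f(0.000000, -1.240000) = 0.657200
  k2 = f(0.130000, -1.154564) = 0.611919
  y ← -1.240000 + 0.26·0.611919 = -1.080901
y(0.26) ≈ -1.0809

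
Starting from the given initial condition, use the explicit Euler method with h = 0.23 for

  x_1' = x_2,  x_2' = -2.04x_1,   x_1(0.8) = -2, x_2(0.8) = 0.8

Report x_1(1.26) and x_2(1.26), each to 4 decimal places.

-1.4162, 2.5905

Euler on (x_1,x_2): x_1_{n+1} = x_1_n + h·x_1', x_2_{n+1} = x_2_n + h·x_2'.
0.800000: (-2.000000, 0.800000); f=(0.800000, 4.080000) → (-1.816000, 1.738400)
1.030000: (-1.816000, 1.738400); f=(1.738400, 3.704640) → (-1.416168, 2.590467)
(x_1(1.26), x_2(1.26)) ≈ (-1.4162, 2.5905)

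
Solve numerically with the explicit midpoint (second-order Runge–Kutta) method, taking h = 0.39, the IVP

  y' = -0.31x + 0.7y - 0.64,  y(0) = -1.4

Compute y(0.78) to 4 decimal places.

Midpoint: k1 = f(x_n, y_n); k2 = f(x_n + h/2, y_n + (h/2)·k1); y_{n+1} = y_n + h·k2.
x=0.000000, y=-1.400000:
  k1 = f(0.000000, -1.400000) = -1.620000
  k2 = f(0.195000, -1.715900) = -1.901580
  y ← -1.400000 + 0.39·(-1.901580) = -2.141616
x=0.390000, y=-2.141616:
  k1 = f(0.390000, -2.141616) = -2.260031
  k2 = f(0.585000, -2.582322) = -2.628976
  y ← -2.141616 + 0.39·(-2.628976) = -3.166917
y(0.78) ≈ -3.1669

-3.1669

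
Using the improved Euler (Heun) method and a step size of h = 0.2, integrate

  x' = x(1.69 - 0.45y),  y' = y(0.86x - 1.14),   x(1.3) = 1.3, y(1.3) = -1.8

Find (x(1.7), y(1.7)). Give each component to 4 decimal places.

Heun on (x,y): k1 = f(t_n, state_n); k2 = f(t_n + h, state_n + h·k1); state_{n+1} = state_n + (h/2)·(k1 + k2).
1.300000: (1.300000, -1.800000)
  k1 = (3.250000, 0.039600)
  predictor → (1.950000, -1.792080)
  k2 = (4.868050, -0.962347)
  → (2.111805, -1.892275)
1.500000: (2.111805, -1.892275)
  k1 = (5.367202, -1.279466)
  predictor → (3.185245, -2.148168)
  k2 = (8.462164, -3.435589)
  → (3.494742, -2.363780)
(x(1.7), y(1.7)) ≈ (3.4947, -2.3638)

3.4947, -2.3638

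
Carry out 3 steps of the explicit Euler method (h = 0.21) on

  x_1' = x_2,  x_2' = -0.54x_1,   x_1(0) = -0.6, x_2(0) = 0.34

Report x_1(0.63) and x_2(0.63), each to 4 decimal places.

Euler on (x_1,x_2): x_1_{n+1} = x_1_n + h·x_1', x_2_{n+1} = x_2_n + h·x_2'.
0.000000: (-0.600000, 0.340000); f=(0.340000, 0.324000) → (-0.528600, 0.408040)
0.210000: (-0.528600, 0.408040); f=(0.408040, 0.285444) → (-0.442912, 0.467983)
0.420000: (-0.442912, 0.467983); f=(0.467983, 0.239172) → (-0.344635, 0.518209)
(x_1(0.63), x_2(0.63)) ≈ (-0.3446, 0.5182)

-0.3446, 0.5182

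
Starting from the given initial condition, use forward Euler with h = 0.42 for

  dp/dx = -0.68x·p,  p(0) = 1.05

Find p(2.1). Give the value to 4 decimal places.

0.2339

Euler: p_{n+1} = p_n + h·f(x_n, p_n).
x=0.000000, p=1.050000: f=0.000000 → p ← 1.050000 + 0.42·0.000000 = 1.050000
x=0.420000, p=1.050000: f=-0.299880 → p ← 1.050000 + 0.42·(-0.299880) = 0.924050
x=0.840000, p=0.924050: f=-0.527818 → p ← 0.924050 + 0.42·(-0.527818) = 0.702367
x=1.260000, p=0.702367: f=-0.601788 → p ← 0.702367 + 0.42·(-0.601788) = 0.449616
x=1.680000, p=0.449616: f=-0.513641 → p ← 0.449616 + 0.42·(-0.513641) = 0.233887
p(2.1) ≈ 0.2339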